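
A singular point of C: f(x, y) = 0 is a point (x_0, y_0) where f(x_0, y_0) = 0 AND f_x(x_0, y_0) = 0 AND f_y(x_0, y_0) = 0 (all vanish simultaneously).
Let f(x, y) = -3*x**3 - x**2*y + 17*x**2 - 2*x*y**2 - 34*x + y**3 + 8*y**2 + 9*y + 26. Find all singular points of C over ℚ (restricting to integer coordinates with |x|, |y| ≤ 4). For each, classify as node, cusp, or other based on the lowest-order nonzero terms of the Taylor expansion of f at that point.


Singular points: {(2, -1)}; classification: cusp.

Compute partial derivatives:
  f_x = -9*x**2 - 2*x*y + 34*x - 2*y**2 - 34.
  f_y = -x**2 - 4*x*y + 3*y**2 + 16*y + 9.
Scan x_0 ∈ {−4, ..., 4}. For each x_0, f_y(x_0, y) is a polynomial in y; find its integer roots y ∈ {−4, ..., 4}, then test f_x and f at those candidates.
  x = -4: f_y(-4, y) = 3*y**2 + 32*y - 7; no integer root y with |y| ≤ 4.
  x = -3: f_y(-3, y) = 3*y**2 + 28*y; vanishes at y ∈ {0}. (-3, 0): f_x = -217 ≠ 0.
  x = -2: f_y(-2, y) = 3*y**2 + 24*y + 5; no integer root y with |y| ≤ 4.
  x = -1: f_y(-1, y) = 3*y**2 + 20*y + 8; no integer root y with |y| ≤ 4.
  x = 0: f_y(0, y) = 3*y**2 + 16*y + 9; no integer root y with |y| ≤ 4.
  x = 1: f_y(1, y) = 3*y**2 + 12*y + 8; no integer root y with |y| ≤ 4.
  x = 2: f_y(2, y) = 3*y**2 + 8*y + 5; vanishes at y ∈ {-1}. (2, -1): f_x = 0, f = 0 — SINGULAR.
  x = 3: f_y(3, y) = 3*y**2 + 4*y; vanishes at y ∈ {0}. (3, 0): f_x = -13 ≠ 0.
  x = 4: f_y(4, y) = 3*y**2 - 7; no integer root y with |y| ≤ 4.
Only singular point on the grid: (2, -1).
Classify: substitute x = 2 + u, y = -1 + v and expand: f = -3*u**3 - u**2*v - 2*u*v**2 + v**3 + v**2.
No constant or linear terms (consistent with a singular point). Quadratic part: v**2. Cubic part: -3*u**3 - u**2*v - 2*u*v**2 + v**3.
The quadratic part v**2 is a perfect square, so there is a single (double) tangent line v = 0, i.e. y = -1. Restricting the cubic part to that line (v = 0) leaves -3*u**3 ≠ 0, so f is not divisible by v and the branch is v² ≈ 3*u**3 to lowest order — this is a cusp.
Classification: cusp.


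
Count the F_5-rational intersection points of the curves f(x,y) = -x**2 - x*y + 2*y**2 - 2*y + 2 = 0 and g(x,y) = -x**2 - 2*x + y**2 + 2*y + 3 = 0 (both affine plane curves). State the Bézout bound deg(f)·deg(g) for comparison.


Common zeros: {(1, 3)}; count = 1; Bézout bound = 4.

deg(f) = 2, deg(g) = 2, so Bézout bound = 4.
Scan x ∈ F_5. For each x, list the y ∈ F_5 with f(x, y) ≡ 0 and those with g(x, y) ≡ 0 (mod 5); the common zeros in that column are the intersection.
  x = 0: f ≡ 0 at y ∈ ∅; g ≡ 0 at y ∈ ∅; common: ∅.
  x = 1: f ≡ 0 at y ∈ {1, 3}; g ≡ 0 at y ∈ {0, 3}; common: {3}.
  x = 2: f ≡ 0 at y ∈ ∅; g ≡ 0 at y ∈ {0, 3}; common: ∅.
  x = 3: f ≡ 0 at y ∈ {1, 4}; g ≡ 0 at y ∈ ∅; common: ∅.
  x = 4: f ≡ 0 at y ∈ ∅; g ≡ 0 at y ∈ ∅; common: ∅.
Collecting: common zeros = {(1, 3)}, so the count is 1.
Comparison with the Bézout bound: 1 ≤ 4 = deg(f)·deg(g), as expected for curves with no common component (the affine F_5-count falls short of the bound because intersections may lie at infinity, over extension fields, or carry multiplicity).


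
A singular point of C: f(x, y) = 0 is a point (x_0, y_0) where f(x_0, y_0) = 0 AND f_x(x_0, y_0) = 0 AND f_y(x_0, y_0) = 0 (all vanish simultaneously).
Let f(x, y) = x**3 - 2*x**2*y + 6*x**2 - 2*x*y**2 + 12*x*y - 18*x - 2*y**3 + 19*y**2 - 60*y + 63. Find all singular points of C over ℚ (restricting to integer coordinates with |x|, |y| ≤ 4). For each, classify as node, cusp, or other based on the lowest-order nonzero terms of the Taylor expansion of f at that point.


Singular points: {(0, 3)}; classification: cusp.

Compute partial derivatives:
  f_x = 3*x**2 - 4*x*y + 12*x - 2*y**2 + 12*y - 18.
  f_y = -2*x**2 - 4*x*y + 12*x - 6*y**2 + 38*y - 60.
Scan x_0 ∈ {−4, ..., 4}. For each x_0, f_y(x_0, y) is a polynomial in y; find its integer roots y ∈ {−4, ..., 4}, then test f_x and f at those candidates.
  x = -4: f_y(-4, y) = -6*y**2 + 54*y - 140; no integer root y with |y| ≤ 4.
  x = -3: f_y(-3, y) = -6*y**2 + 50*y - 114; no integer root y with |y| ≤ 4.
  x = -2: f_y(-2, y) = -6*y**2 + 46*y - 92; no integer root y with |y| ≤ 4.
  x = -1: f_y(-1, y) = -6*y**2 + 42*y - 74; no integer root y with |y| ≤ 4.
  x = 0: f_y(0, y) = -6*y**2 + 38*y - 60; vanishes at y ∈ {3}. (0, 3): f_x = 0, f = 0 — SINGULAR.
  x = 1: f_y(1, y) = -6*y**2 + 34*y - 50; no integer root y with |y| ≤ 4.
  x = 2: f_y(2, y) = -6*y**2 + 30*y - 44; no integer root y with |y| ≤ 4.
  x = 3: f_y(3, y) = -6*y**2 + 26*y - 42; no integer root y with |y| ≤ 4.
  x = 4: f_y(4, y) = -6*y**2 + 22*y - 44; no integer root y with |y| ≤ 4.
Only singular point on the grid: (0, 3).
Classify: substitute x = 0 + u, y = 3 + v and expand: f = u**3 - 2*u**2*v - 2*u*v**2 - 2*v**3 + v**2.
No constant or linear terms (consistent with a singular point). Quadratic part: v**2. Cubic part: u**3 - 2*u**2*v - 2*u*v**2 - 2*v**3.
The quadratic part v**2 is a perfect square, so there is a single (double) tangent line v = 0, i.e. y = 3. Restricting the cubic part to that line (v = 0) leaves u**3 ≠ 0, so f is not divisible by v and the branch is v² ≈ -u**3 to lowest order — this is a cusp.
Classification: cusp.


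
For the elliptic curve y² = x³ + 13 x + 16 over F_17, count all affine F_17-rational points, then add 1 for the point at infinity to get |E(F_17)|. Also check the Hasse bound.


Affine points = {(0, 4), (0, 13), (1, 8), (1, 9), (2, 4), (2, 13), (4, 8), (4, 9), (5, 6), (5, 11), (6, 2), (6, 15), (7, 5), (7, 12), (12, 8), (12, 9), (13, 6), (13, 11), (14, 1), (14, 16), (15, 4), (15, 13), (16, 6), (16, 11)}; affine count = 24; |E(F_17)| = 25.

Discriminant check: Δ ∝ 4a³ + 27b² = 4·13³ + 27·16² = 4·2197 + 27·256 ≡ 9 (mod 17). Nonzero ⇒ E is nonsingular.
For each x ∈ F_17, compute rhs = x³ + 13·x + 16 mod 17, then count y ∈ F_17 with y² ≡ rhs.
  x = 0: rhs = 16, matching y values: 4, 13 (2 points).
  x = 1: rhs = 13, matching y values: 8, 9 (2 points).
  x = 2: rhs = 16, matching y values: 4, 13 (2 points).
  x = 3: rhs = 14, matching y values: none (0 points).
  x = 4: rhs = 13, matching y values: 8, 9 (2 points).
  x = 5: rhs = 2, matching y values: 6, 11 (2 points).
  x = 6: rhs = 4, matching y values: 2, 15 (2 points).
  x = 7: rhs = 8, matching y values: 5, 12 (2 points).
  x = 8: rhs = 3, matching y values: none (0 points).
  x = 9: rhs = 12, matching y values: none (0 points).
  x = 10: rhs = 7, matching y values: none (0 points).
  x = 11: rhs = 11, matching y values: none (0 points).
  x = 12: rhs = 13, matching y values: 8, 9 (2 points).
  x = 13: rhs = 2, matching y values: 6, 11 (2 points).
  x = 14: rhs = 1, matching y values: 1, 16 (2 points).
  x = 15: rhs = 16, matching y values: 4, 13 (2 points).
  x = 16: rhs = 2, matching y values: 6, 11 (2 points).
Total affine count: 24.
Full point count |E(F_17)| = 24 + 1 = 25.
Hasse bound: |25 − (17+1)| = |7| = 7 ≤ 2√17 ≈ 8.2462 ✓.


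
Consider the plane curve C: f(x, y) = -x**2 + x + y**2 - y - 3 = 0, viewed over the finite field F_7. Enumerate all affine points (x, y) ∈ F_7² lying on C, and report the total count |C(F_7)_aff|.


Affine F_7-points: {(2, 4), (3, 2), (3, 6), (5, 2), (5, 6), (6, 4)}; count = 6.

For each of the 49 pairs (x, y) ∈ F_7², evaluate f(x, y) mod 7. Record the zeros.
  x = 0: [0↦4, 1↦4, 2↦6, 3↦3, 4↦2, 5↦3, 6↦6]  zeros at y ∈ ∅
  x = 1: [0↦4, 1↦4, 2↦6, 3↦3, 4↦2, 5↦3, 6↦6]  zeros at y ∈ ∅
  x = 2: [0↦2, 1↦2, 2↦4, 3↦1, 4↦0, 5↦1, 6↦4]  zeros at y ∈ {4}
  x = 3: [0↦5, 1↦5, 2↦0, 3↦4, 4↦3, 5↦4, 6↦0]  zeros at y ∈ {2, 6}
  x = 4: [0↦6, 1↦6, 2↦1, 3↦5, 4↦4, 5↦5, 6↦1]  zeros at y ∈ ∅
  x = 5: [0↦5, 1↦5, 2↦0, 3↦4, 4↦3, 5↦4, 6↦0]  zeros at y ∈ {2, 6}
  x = 6: [0↦2, 1↦2, 2↦4, 3↦1, 4↦0, 5↦1, 6↦4]  zeros at y ∈ {4}
Collecting zeros: affine points = {(2, 4), (3, 2), (3, 6), (5, 2), (5, 6), (6, 4)}.
Total count |C(F_7)_aff| = 6.


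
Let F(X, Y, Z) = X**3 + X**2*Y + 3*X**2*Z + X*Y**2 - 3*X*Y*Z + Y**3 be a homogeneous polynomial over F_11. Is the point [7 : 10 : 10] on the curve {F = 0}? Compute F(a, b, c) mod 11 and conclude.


F(7,10,10) ≡ 0 (mod 11); P is on the curve.

Evaluate F(7, 10, 10) term-by-term (mod 11).
  X**3 ↦ 1·343·1·1 = 343
  X**2*Y ↦ 1·49·10·1 = 490
  3*X**2*Z ↦ 3·49·1·10 = 1470
  X*Y**2 ↦ 1·7·100·1 = 700
  -3*X*Y*Z ↦ -3·7·10·10 = -2100
  Y**3 ↦ 1·1·1000·1 = 1000
Sum: F(7, 10, 10) = (343) + (490) + (1470) + (700) + (-2100) + (1000) = 1903.
Reducing mod 11: 1903 ≡ 0 (mod 11).
Since F(a, b, c) ≡ 0 (mod 11), P lies on the curve.


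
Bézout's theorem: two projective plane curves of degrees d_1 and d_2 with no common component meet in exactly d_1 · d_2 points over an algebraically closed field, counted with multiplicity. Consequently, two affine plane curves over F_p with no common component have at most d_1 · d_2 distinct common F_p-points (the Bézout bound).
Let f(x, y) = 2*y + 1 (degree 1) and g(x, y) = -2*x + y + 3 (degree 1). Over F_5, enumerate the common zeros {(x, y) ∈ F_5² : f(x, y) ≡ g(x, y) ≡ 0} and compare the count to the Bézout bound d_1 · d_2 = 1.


Common zeros: {(0, 2)}; count = 1; Bézout bound = 1.

deg(f) = 1, deg(g) = 1, so Bézout bound = 1.
Scan x ∈ F_5. For each x, list the y ∈ F_5 with f(x, y) ≡ 0 and those with g(x, y) ≡ 0 (mod 5); the common zeros in that column are the intersection.
  x = 0: f ≡ 0 at y ∈ {2}; g ≡ 0 at y ∈ {2}; common: {2}.
  x = 1: f ≡ 0 at y ∈ {2}; g ≡ 0 at y ∈ {4}; common: ∅.
  x = 2: f ≡ 0 at y ∈ {2}; g ≡ 0 at y ∈ {1}; common: ∅.
  x = 3: f ≡ 0 at y ∈ {2}; g ≡ 0 at y ∈ {3}; common: ∅.
  x = 4: f ≡ 0 at y ∈ {2}; g ≡ 0 at y ∈ {0}; common: ∅.
Collecting: common zeros = {(0, 2)}, so the count is 1.
Comparison with the Bézout bound: 1 ≤ 1 = deg(f)·deg(g), as expected for curves with no common component (the bound is attained).


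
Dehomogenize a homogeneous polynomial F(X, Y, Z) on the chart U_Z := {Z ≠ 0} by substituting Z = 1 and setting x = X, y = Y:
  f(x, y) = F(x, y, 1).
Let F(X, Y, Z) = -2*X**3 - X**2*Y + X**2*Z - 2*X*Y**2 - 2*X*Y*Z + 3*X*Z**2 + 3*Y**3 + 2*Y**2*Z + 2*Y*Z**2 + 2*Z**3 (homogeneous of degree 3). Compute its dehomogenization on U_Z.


f(x, y) = -2*x**3 - x**2*y + x**2 - 2*x*y**2 - 2*x*y + 3*x + 3*y**3 + 2*y**2 + 2*y + 2

On U_Z we set Z = 1. Each monomial c·X^i·Y^j·Z^k in F becomes c·x^i·y^j·1^k = c·x^i·y^j.
Substituting Z = 1: F(X, Y, 1) = -2*x**3 - x**2*y + x**2 - 2*x*y**2 - 2*x*y + 3*x + 3*y**3 + 2*y**2 + 2*y + 2.
Note: deg(f) ≤ deg(F) = 3; strict inequality happens when F is divisible by Z (lost terms).


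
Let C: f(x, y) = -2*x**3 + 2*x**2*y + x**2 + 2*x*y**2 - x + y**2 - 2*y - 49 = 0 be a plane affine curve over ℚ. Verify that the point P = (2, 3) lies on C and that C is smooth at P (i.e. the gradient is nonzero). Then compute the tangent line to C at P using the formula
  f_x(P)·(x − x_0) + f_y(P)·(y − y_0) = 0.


Tangent line at P: 21*x + 36*y - 150 = 0.

Step 1: f(2, 3) = 0, so P lies on C.
Step 2: partial derivatives
  f_x(x, y) = -6*x**2 + 4*x*y + 2*x + 2*y**2 - 1, f_y(x, y) = 2*x**2 + 4*x*y + 2*y - 2.
  f_x(P) = 21, f_y(P) = 36 (gradient nonzero, so P is smooth).
Step 3: tangent line at P: 21·(x − 2) + 36·(y − 3) = 0.
Expanding: 21*x + 36*y - 150 = 0.


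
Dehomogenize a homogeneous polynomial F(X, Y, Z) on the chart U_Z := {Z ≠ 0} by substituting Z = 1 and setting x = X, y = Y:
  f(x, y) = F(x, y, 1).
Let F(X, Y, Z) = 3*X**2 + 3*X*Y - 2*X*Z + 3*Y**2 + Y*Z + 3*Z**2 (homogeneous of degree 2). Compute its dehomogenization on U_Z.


f(x, y) = 3*x**2 + 3*x*y - 2*x + 3*y**2 + y + 3

On U_Z we set Z = 1. Each monomial c·X^i·Y^j·Z^k in F becomes c·x^i·y^j·1^k = c·x^i·y^j.
Substituting Z = 1: F(X, Y, 1) = 3*x**2 + 3*x*y - 2*x + 3*y**2 + y + 3.
Note: deg(f) ≤ deg(F) = 2; strict inequality happens when F is divisible by Z (lost terms).


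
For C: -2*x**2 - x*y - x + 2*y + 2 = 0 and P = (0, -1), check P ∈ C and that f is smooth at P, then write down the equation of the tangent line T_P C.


Tangent line at P: 2*y + 2 = 0.

Step 1: f(0, -1) = 0, so P lies on C.
Step 2: partial derivatives
  f_x(x, y) = -4*x - y - 1, f_y(x, y) = 2 - x.
  f_x(P) = 0, f_y(P) = 2 (gradient nonzero, so P is smooth).
Step 3: tangent line at P: 0·(x − 0) + 2·(y − -1) = 0.
Expanding: 2*y + 2 = 0.


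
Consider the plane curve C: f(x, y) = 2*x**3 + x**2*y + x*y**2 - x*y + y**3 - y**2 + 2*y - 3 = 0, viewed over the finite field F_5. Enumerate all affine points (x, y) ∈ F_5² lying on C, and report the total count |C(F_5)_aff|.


Affine F_5-points: {(0, 2), (3, 3), (4, 0)}; count = 3.

For each of the 25 pairs (x, y) ∈ F_5², evaluate f(x, y) mod 5. Record the zeros.
  x = 0: [0↦2, 1↦4, 2↦0, 3↦1, 4↦3]  zeros at y ∈ {2}
  x = 1: [0↦4, 1↦2, 2↦1, 3↦2, 4↦1]  zeros at y ∈ ∅
  x = 2: [0↦3, 1↦4, 2↦3, 3↦1, 4↦4]  zeros at y ∈ ∅
  x = 3: [0↦1, 1↦2, 2↦3, 3↦0, 4↦4]  zeros at y ∈ {3}
  x = 4: [0↦0, 1↦3, 2↦3, 3↦1, 4↦3]  zeros at y ∈ {0}
Collecting zeros: affine points = {(0, 2), (3, 3), (4, 0)}.
Total count |C(F_5)_aff| = 3.


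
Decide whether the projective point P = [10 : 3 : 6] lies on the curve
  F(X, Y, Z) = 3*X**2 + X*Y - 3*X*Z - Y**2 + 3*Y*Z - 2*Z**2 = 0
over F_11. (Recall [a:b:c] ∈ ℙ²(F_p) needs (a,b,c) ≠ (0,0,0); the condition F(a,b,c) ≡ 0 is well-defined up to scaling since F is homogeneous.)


F(10,3,6) ≡ 2 (mod 11); P is NOT on the curve.

Evaluate F(10, 3, 6) term-by-term (mod 11).
  3*X**2 ↦ 3·100·1·1 = 300
  X*Y ↦ 1·10·3·1 = 30
  -3*X*Z ↦ -3·10·1·6 = -180
  -Y**2 ↦ -1·1·9·1 = -9
  3*Y*Z ↦ 3·1·3·6 = 54
  -2*Z**2 ↦ -2·1·1·36 = -72
Sum: F(10, 3, 6) = (300) + (30) + (-180) + (-9) + (54) + (-72) = 123.
Reducing mod 11: 123 ≡ 2 (mod 11).
Since F(a, b, c) ≡ 2 ≠ 0 (mod 11), P does NOT lie on the curve.


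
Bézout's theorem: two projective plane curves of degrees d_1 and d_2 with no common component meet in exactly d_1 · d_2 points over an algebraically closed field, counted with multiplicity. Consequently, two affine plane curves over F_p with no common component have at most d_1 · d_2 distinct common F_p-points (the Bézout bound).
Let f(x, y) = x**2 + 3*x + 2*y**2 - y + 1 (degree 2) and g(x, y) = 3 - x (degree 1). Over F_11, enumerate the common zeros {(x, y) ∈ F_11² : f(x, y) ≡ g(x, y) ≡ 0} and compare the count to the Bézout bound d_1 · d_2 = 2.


Common zeros: {(3, 7), (3, 10)}; count = 2; Bézout bound = 2.

deg(f) = 2, deg(g) = 1, so Bézout bound = 2.
Scan x ∈ F_11. For each x, list the y ∈ F_11 with f(x, y) ≡ 0 and those with g(x, y) ≡ 0 (mod 11); the common zeros in that column are the intersection.
  x = 0: f ≡ 0 at y ∈ {8, 9}; g ≡ 0 at y ∈ ∅; common: ∅.
  x = 1: f ≡ 0 at y ∈ {2, 4}; g ≡ 0 at y ∈ ∅; common: ∅.
  x = 2: f ≡ 0 at y ∈ {0, 6}; g ≡ 0 at y ∈ ∅; common: ∅.
  x = 3: f ≡ 0 at y ∈ {7, 10}; g ≡ 0 at y ∈ {0, 1, 2, 3, 4, 5, 6, 7, 8, 9, 10}; common: {7, 10}.
  x = 4: f ≡ 0 at y ∈ {3}; g ≡ 0 at y ∈ ∅; common: ∅.
  x = 5: f ≡ 0 at y ∈ {7, 10}; g ≡ 0 at y ∈ ∅; common: ∅.
  x = 6: f ≡ 0 at y ∈ {0, 6}; g ≡ 0 at y ∈ ∅; common: ∅.
  x = 7: f ≡ 0 at y ∈ {2, 4}; g ≡ 0 at y ∈ ∅; common: ∅.
  x = 8: f ≡ 0 at y ∈ {8, 9}; g ≡ 0 at y ∈ ∅; common: ∅.
  x = 9: f ≡ 0 at y ∈ {1, 5}; g ≡ 0 at y ∈ ∅; common: ∅.
  x = 10: f ≡ 0 at y ∈ {1, 5}; g ≡ 0 at y ∈ ∅; common: ∅.
Collecting: common zeros = {(3, 7), (3, 10)}, so the count is 2.
Comparison with the Bézout bound: 2 ≤ 2 = deg(f)·deg(g), as expected for curves with no common component (the bound is attained).


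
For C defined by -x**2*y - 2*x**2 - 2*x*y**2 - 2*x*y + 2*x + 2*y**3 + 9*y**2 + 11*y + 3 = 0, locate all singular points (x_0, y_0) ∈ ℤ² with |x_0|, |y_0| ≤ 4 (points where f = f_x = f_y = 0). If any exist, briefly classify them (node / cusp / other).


Singular points: {(1, -1)}; classification: node.

Compute partial derivatives:
  f_x = -2*x*y - 4*x - 2*y**2 - 2*y + 2.
  f_y = -x**2 - 4*x*y - 2*x + 6*y**2 + 18*y + 11.
Scan x_0 ∈ {−4, ..., 4}. For each x_0, f_y(x_0, y) is a polynomial in y; find its integer roots y ∈ {−4, ..., 4}, then test f_x and f at those candidates.
  x = -4: f_y(-4, y) = 6*y**2 + 34*y + 3; no integer root y with |y| ≤ 4.
  x = -3: f_y(-3, y) = 6*y**2 + 30*y + 8; no integer root y with |y| ≤ 4.
  x = -2: f_y(-2, y) = 6*y**2 + 26*y + 11; no integer root y with |y| ≤ 4.
  x = -1: f_y(-1, y) = 6*y**2 + 22*y + 12; vanishes at y ∈ {-3}. (-1, -3): f_x = -12 ≠ 0.
  x = 0: f_y(0, y) = 6*y**2 + 18*y + 11; no integer root y with |y| ≤ 4.
  x = 1: f_y(1, y) = 6*y**2 + 14*y + 8; vanishes at y ∈ {-1}. (1, -1): f_x = 0, f = 0 — SINGULAR.
  x = 2: f_y(2, y) = 6*y**2 + 10*y + 3; no integer root y with |y| ≤ 4.
  x = 3: f_y(3, y) = 6*y**2 + 6*y - 4; no integer root y with |y| ≤ 4.
  x = 4: f_y(4, y) = 6*y**2 + 2*y - 13; no integer root y with |y| ≤ 4.
Only singular point on the grid: (1, -1).
Classify: substitute x = 1 + u, y = -1 + v and expand: f = -u**2*v - u**2 - 2*u*v**2 + 2*v**3 + v**2.
No constant or linear terms (consistent with a singular point). Quadratic part: -u**2 + v**2. Cubic part: -u**2*v - 2*u*v**2 + 2*v**3.
The quadratic part v**2 - u**2 = (v − u)(v + u) splits into two distinct linear factors, so there are two distinct tangent lines y − -1 = ±(x − 1) — this is a node (ordinary double point).
Classification: node.


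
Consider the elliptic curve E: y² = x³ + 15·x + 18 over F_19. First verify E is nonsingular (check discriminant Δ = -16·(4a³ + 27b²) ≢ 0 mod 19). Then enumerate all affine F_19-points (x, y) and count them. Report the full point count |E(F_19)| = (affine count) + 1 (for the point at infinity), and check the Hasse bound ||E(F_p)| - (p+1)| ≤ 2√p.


Affine points = {(4, 3), (4, 16), (5, 3), (5, 16), (6, 1), (6, 18), (8, 2), (8, 17), (10, 3), (10, 16), (12, 8), (12, 11), (13, 4), (13, 15)}; affine count = 14; |E(F_19)| = 15.

Discriminant check: Δ ∝ 4a³ + 27b² = 4·15³ + 27·18² = 4·3375 + 27·324 ≡ 18 (mod 19). Nonzero ⇒ E is nonsingular.
For each x ∈ F_19, compute rhs = x³ + 15·x + 18 mod 19, then count y ∈ F_19 with y² ≡ rhs.
  x = 0: rhs = 18, matching y values: none (0 points).
  x = 1: rhs = 15, matching y values: none (0 points).
  x = 2: rhs = 18, matching y values: none (0 points).
  x = 3: rhs = 14, matching y values: none (0 points).
  x = 4: rhs = 9, matching y values: 3, 16 (2 points).
  x = 5: rhs = 9, matching y values: 3, 16 (2 points).
  x = 6: rhs = 1, matching y values: 1, 18 (2 points).
  x = 7: rhs = 10, matching y values: none (0 points).
  x = 8: rhs = 4, matching y values: 2, 17 (2 points).
  x = 9: rhs = 8, matching y values: none (0 points).
  x = 10: rhs = 9, matching y values: 3, 16 (2 points).
  x = 11: rhs = 13, matching y values: none (0 points).
  x = 12: rhs = 7, matching y values: 8, 11 (2 points).
  x = 13: rhs = 16, matching y values: 4, 15 (2 points).
  x = 14: rhs = 8, matching y values: none (0 points).
  x = 15: rhs = 8, matching y values: none (0 points).
  x = 16: rhs = 3, matching y values: none (0 points).
  x = 17: rhs = 18, matching y values: none (0 points).
  x = 18: rhs = 2, matching y values: none (0 points).
Total affine count: 14.
Full point count |E(F_19)| = 14 + 1 = 15.
Hasse bound: |15 − (19+1)| = |-5| = 5 ≤ 2√19 ≈ 8.7178 ✓.


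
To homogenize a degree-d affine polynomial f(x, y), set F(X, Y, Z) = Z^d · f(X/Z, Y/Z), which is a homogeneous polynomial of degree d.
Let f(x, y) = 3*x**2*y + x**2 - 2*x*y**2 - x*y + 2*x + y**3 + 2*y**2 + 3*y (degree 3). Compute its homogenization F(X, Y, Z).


F(X, Y, Z) = 3*X**2*Y + X**2*Z - 2*X*Y**2 - X*Y*Z + 2*X*Z**2 + Y**3 + 2*Y**2*Z + 3*Y*Z**2

deg(f) = 3.
Substitute x = X/Z, y = Y/Z into f, then multiply by Z^3.
  monomial 3·x^2·y^1 ↦ 3·X^2·Y^1·Z^0.
  monomial 1·x^2·y^0 ↦ 1·X^2·Y^0·Z^1.
  monomial -2·x^1·y^2 ↦ -2·X^1·Y^2·Z^0.
  monomial -1·x^1·y^1 ↦ -1·X^1·Y^1·Z^1.
  monomial 2·x^1·y^0 ↦ 2·X^1·Y^0·Z^2.
  monomial 1·x^0·y^3 ↦ 1·X^0·Y^3·Z^0.
  monomial 2·x^0·y^2 ↦ 2·X^0·Y^2·Z^1.
  monomial 3·x^0·y^1 ↦ 3·X^0·Y^1·Z^2.
Collecting: F(X, Y, Z) = 3*X**2*Y + X**2*Z - 2*X*Y**2 - X*Y*Z + 2*X*Z**2 + Y**3 + 2*Y**2*Z + 3*Y*Z**2.


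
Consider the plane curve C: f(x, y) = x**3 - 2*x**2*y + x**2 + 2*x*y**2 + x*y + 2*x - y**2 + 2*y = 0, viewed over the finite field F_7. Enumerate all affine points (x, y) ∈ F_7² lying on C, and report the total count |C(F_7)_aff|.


Affine F_7-points: {(0, 0), (0, 2), (3, 0), (3, 4), (4, 5), (5, 1), (5, 3)}; count = 7.

For each of the 49 pairs (x, y) ∈ F_7², evaluate f(x, y) mod 7. Record the zeros.
  x = 0: [0↦0, 1↦1, 2↦0, 3↦4, 4↦6, 5↦6, 6↦4]  zeros at y ∈ {0, 2}
  x = 1: [0↦4, 1↦6, 2↦3, 3↦2, 4↦3, 5↦6, 6↦4]  zeros at y ∈ ∅
  x = 2: [0↦2, 1↦1, 2↦6, 3↦3, 4↦6, 5↦1, 6↦2]  zeros at y ∈ ∅
  x = 3: [0↦0, 1↦6, 2↦1, 3↦6, 4↦0, 5↦4, 6↦4]  zeros at y ∈ {0, 4}
  x = 4: [0↦4, 1↦6, 2↦1, 3↦3, 4↦5, 5↦0, 6↦2]  zeros at y ∈ {5}
  x = 5: [0↦6, 1↦0, 2↦5, 3↦0, 4↦6, 5↦2, 6↦2]  zeros at y ∈ {1, 3}
  x = 6: [0↦5, 1↦1, 2↦5, 3↦3, 4↦2, 5↦2, 6↦3]  zeros at y ∈ ∅
Collecting zeros: affine points = {(0, 0), (0, 2), (3, 0), (3, 4), (4, 5), (5, 1), (5, 3)}.
Total count |C(F_7)_aff| = 7.


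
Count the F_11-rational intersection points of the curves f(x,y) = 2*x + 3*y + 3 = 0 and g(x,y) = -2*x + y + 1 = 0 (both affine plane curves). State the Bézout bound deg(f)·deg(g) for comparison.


Common zeros: {(0, 10)}; count = 1; Bézout bound = 1.

deg(f) = 1, deg(g) = 1, so Bézout bound = 1.
Scan x ∈ F_11. For each x, list the y ∈ F_11 with f(x, y) ≡ 0 and those with g(x, y) ≡ 0 (mod 11); the common zeros in that column are the intersection.
  x = 0: f ≡ 0 at y ∈ {10}; g ≡ 0 at y ∈ {10}; common: {10}.
  x = 1: f ≡ 0 at y ∈ {2}; g ≡ 0 at y ∈ {1}; common: ∅.
  x = 2: f ≡ 0 at y ∈ {5}; g ≡ 0 at y ∈ {3}; common: ∅.
  x = 3: f ≡ 0 at y ∈ {8}; g ≡ 0 at y ∈ {5}; common: ∅.
  x = 4: f ≡ 0 at y ∈ {0}; g ≡ 0 at y ∈ {7}; common: ∅.
  x = 5: f ≡ 0 at y ∈ {3}; g ≡ 0 at y ∈ {9}; common: ∅.
  x = 6: f ≡ 0 at y ∈ {6}; g ≡ 0 at y ∈ {0}; common: ∅.
  x = 7: f ≡ 0 at y ∈ {9}; g ≡ 0 at y ∈ {2}; common: ∅.
  x = 8: f ≡ 0 at y ∈ {1}; g ≡ 0 at y ∈ {4}; common: ∅.
  x = 9: f ≡ 0 at y ∈ {4}; g ≡ 0 at y ∈ {6}; common: ∅.
  x = 10: f ≡ 0 at y ∈ {7}; g ≡ 0 at y ∈ {8}; common: ∅.
Collecting: common zeros = {(0, 10)}, so the count is 1.
Comparison with the Bézout bound: 1 ≤ 1 = deg(f)·deg(g), as expected for curves with no common component (the bound is attained).


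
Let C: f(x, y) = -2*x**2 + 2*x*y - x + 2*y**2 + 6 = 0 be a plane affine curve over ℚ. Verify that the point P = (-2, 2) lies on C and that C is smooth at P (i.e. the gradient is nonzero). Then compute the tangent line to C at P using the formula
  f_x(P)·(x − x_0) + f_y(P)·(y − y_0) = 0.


Tangent line at P: 11*x + 4*y + 14 = 0.

Step 1: f(-2, 2) = 0, so P lies on C.
Step 2: partial derivatives
  f_x(x, y) = -4*x + 2*y - 1, f_y(x, y) = 2*x + 4*y.
  f_x(P) = 11, f_y(P) = 4 (gradient nonzero, so P is smooth).
Step 3: tangent line at P: 11·(x − -2) + 4·(y − 2) = 0.
Expanding: 11*x + 4*y + 14 = 0.


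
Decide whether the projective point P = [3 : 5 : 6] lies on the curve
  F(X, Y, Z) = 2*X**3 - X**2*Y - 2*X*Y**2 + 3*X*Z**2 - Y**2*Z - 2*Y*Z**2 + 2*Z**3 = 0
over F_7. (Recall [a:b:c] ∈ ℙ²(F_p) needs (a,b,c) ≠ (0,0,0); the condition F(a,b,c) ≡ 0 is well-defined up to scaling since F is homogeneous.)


F(3,5,6) ≡ 0 (mod 7); P is on the curve.

Evaluate F(3, 5, 6) term-by-term (mod 7).
  2*X**3 ↦ 2·27·1·1 = 54
  -X**2*Y ↦ -1·9·5·1 = -45
  -2*X*Y**2 ↦ -2·3·25·1 = -150
  3*X*Z**2 ↦ 3·3·1·36 = 324
  -Y**2*Z ↦ -1·1·25·6 = -150
  -2*Y*Z**2 ↦ -2·1·5·36 = -360
  2*Z**3 ↦ 2·1·1·216 = 432
Sum: F(3, 5, 6) = (54) + (-45) + (-150) + (324) + (-150) + (-360) + (432) = 105.
Reducing mod 7: 105 ≡ 0 (mod 7).
Since F(a, b, c) ≡ 0 (mod 7), P lies on the curve.


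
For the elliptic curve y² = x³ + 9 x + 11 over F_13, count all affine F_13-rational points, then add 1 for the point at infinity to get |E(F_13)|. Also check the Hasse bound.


Affine points = {(3, 0), (5, 5), (5, 8), (7, 1), (7, 12), (8, 6), (8, 7), (10, 3), (10, 10), (12, 1), (12, 12)}; affine count = 11; |E(F_13)| = 12.

Discriminant check: Δ ∝ 4a³ + 27b² = 4·9³ + 27·11² = 4·729 + 27·121 ≡ 8 (mod 13). Nonzero ⇒ E is nonsingular.
For each x ∈ F_13, compute rhs = x³ + 9·x + 11 mod 13, then count y ∈ F_13 with y² ≡ rhs.
  x = 0: rhs = 11, matching y values: none (0 points).
  x = 1: rhs = 8, matching y values: none (0 points).
  x = 2: rhs = 11, matching y values: none (0 points).
  x = 3: rhs = 0, matching y values: 0 (1 points).
  x = 4: rhs = 7, matching y values: none (0 points).
  x = 5: rhs = 12, matching y values: 5, 8 (2 points).
  x = 6: rhs = 8, matching y values: none (0 points).
  x = 7: rhs = 1, matching y values: 1, 12 (2 points).
  x = 8: rhs = 10, matching y values: 6, 7 (2 points).
  x = 9: rhs = 2, matching y values: none (0 points).
  x = 10: rhs = 9, matching y values: 3, 10 (2 points).
  x = 11: rhs = 11, matching y values: none (0 points).
  x = 12: rhs = 1, matching y values: 1, 12 (2 points).
Total affine count: 11.
Full point count |E(F_13)| = 11 + 1 = 12.
Hasse bound: |12 − (13+1)| = |-2| = 2 ≤ 2√13 ≈ 7.2111 ✓.


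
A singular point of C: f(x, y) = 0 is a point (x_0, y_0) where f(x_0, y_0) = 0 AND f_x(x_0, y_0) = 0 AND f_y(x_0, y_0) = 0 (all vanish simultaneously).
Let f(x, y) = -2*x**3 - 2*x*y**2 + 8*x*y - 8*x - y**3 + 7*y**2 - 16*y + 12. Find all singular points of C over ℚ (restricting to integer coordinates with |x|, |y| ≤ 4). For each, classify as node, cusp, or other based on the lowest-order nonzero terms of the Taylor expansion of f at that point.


Singular points: {(0, 2)}; classification: cusp.

Compute partial derivatives:
  f_x = -6*x**2 - 2*y**2 + 8*y - 8.
  f_y = -4*x*y + 8*x - 3*y**2 + 14*y - 16.
Scan x_0 ∈ {−4, ..., 4}. For each x_0, f_y(x_0, y) is a polynomial in y; find its integer roots y ∈ {−4, ..., 4}, then test f_x and f at those candidates.
  x = -4: f_y(-4, y) = -3*y**2 + 30*y - 48; vanishes at y ∈ {2}. (-4, 2): f_x = -96 ≠ 0.
  x = -3: f_y(-3, y) = -3*y**2 + 26*y - 40; vanishes at y ∈ {2}. (-3, 2): f_x = -54 ≠ 0.
  x = -2: f_y(-2, y) = -3*y**2 + 22*y - 32; vanishes at y ∈ {2}. (-2, 2): f_x = -24 ≠ 0.
  x = -1: f_y(-1, y) = -3*y**2 + 18*y - 24; vanishes at y ∈ {2, 4}. (-1, 2): f_x = -6 ≠ 0; (-1, 4): f_x = -14 ≠ 0.
  x = 0: f_y(0, y) = -3*y**2 + 14*y - 16; vanishes at y ∈ {2}. (0, 2): f_x = 0, f = 0 — SINGULAR.
  x = 1: f_y(1, y) = -3*y**2 + 10*y - 8; vanishes at y ∈ {2}. (1, 2): f_x = -6 ≠ 0.
  x = 2: f_y(2, y) = -3*y**2 + 6*y; vanishes at y ∈ {0, 2}. (2, 0): f_x = -32 ≠ 0; (2, 2): f_x = -24 ≠ 0.
  x = 3: f_y(3, y) = -3*y**2 + 2*y + 8; vanishes at y ∈ {2}. (3, 2): f_x = -54 ≠ 0.
  x = 4: f_y(4, y) = -3*y**2 - 2*y + 16; vanishes at y ∈ {2}. (4, 2): f_x = -96 ≠ 0.
Only singular point on the grid: (0, 2).
Classify: substitute x = 0 + u, y = 2 + v and expand: f = -2*u**3 - 2*u*v**2 - v**3 + v**2.
No constant or linear terms (consistent with a singular point). Quadratic part: v**2. Cubic part: -2*u**3 - 2*u*v**2 - v**3.
The quadratic part v**2 is a perfect square, so there is a single (double) tangent line v = 0, i.e. y = 2. Restricting the cubic part to that line (v = 0) leaves -2*u**3 ≠ 0, so f is not divisible by v and the branch is v² ≈ 2*u**3 to lowest order — this is a cusp.
Classification: cusp.


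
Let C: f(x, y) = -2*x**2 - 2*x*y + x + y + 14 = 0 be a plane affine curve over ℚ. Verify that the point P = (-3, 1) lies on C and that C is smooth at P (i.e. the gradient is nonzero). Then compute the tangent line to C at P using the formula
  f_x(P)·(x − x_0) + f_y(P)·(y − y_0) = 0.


Tangent line at P: 11*x + 7*y + 26 = 0.

Step 1: f(-3, 1) = 0, so P lies on C.
Step 2: partial derivatives
  f_x(x, y) = -4*x - 2*y + 1, f_y(x, y) = 1 - 2*x.
  f_x(P) = 11, f_y(P) = 7 (gradient nonzero, so P is smooth).
Step 3: tangent line at P: 11·(x − -3) + 7·(y − 1) = 0.
Expanding: 11*x + 7*y + 26 = 0.


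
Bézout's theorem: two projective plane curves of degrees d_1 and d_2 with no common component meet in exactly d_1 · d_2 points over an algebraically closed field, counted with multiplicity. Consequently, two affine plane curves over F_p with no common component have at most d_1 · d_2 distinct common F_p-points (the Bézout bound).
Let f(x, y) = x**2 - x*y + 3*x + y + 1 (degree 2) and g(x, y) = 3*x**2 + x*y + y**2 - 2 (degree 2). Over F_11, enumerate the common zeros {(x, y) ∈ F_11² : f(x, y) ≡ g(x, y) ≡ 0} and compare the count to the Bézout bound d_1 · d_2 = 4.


Common zeros: ∅; count = 0; Bézout bound = 4.

deg(f) = 2, deg(g) = 2, so Bézout bound = 4.
Scan x ∈ F_11. For each x, list the y ∈ F_11 with f(x, y) ≡ 0 and those with g(x, y) ≡ 0 (mod 11); the common zeros in that column are the intersection.
  x = 0: f ≡ 0 at y ∈ {10}; g ≡ 0 at y ∈ ∅; common: ∅.
  x = 1: f ≡ 0 at y ∈ ∅; g ≡ 0 at y ∈ ∅; common: ∅.
  x = 2: f ≡ 0 at y ∈ {0}; g ≡ 0 at y ∈ ∅; common: ∅.
  x = 3: f ≡ 0 at y ∈ {4}; g ≡ 0 at y ∈ ∅; common: ∅.
  x = 4: f ≡ 0 at y ∈ {6}; g ≡ 0 at y ∈ ∅; common: ∅.
  x = 5: f ≡ 0 at y ∈ {2}; g ≡ 0 at y ∈ ∅; common: ∅.
  x = 6: f ≡ 0 at y ∈ {0}; g ≡ 0 at y ∈ ∅; common: ∅.
  x = 7: f ≡ 0 at y ∈ {10}; g ≡ 0 at y ∈ ∅; common: ∅.
  x = 8: f ≡ 0 at y ∈ {8}; g ≡ 0 at y ∈ ∅; common: ∅.
  x = 9: f ≡ 0 at y ∈ {4}; g ≡ 0 at y ∈ ∅; common: ∅.
  x = 10: f ≡ 0 at y ∈ {6}; g ≡ 0 at y ∈ ∅; common: ∅.
Collecting: common zeros = ∅, so the count is 0.
Comparison with the Bézout bound: 0 ≤ 4 = deg(f)·deg(g), as expected for curves with no common component (the affine F_11-count falls short of the bound because intersections may lie at infinity, over extension fields, or carry multiplicity).


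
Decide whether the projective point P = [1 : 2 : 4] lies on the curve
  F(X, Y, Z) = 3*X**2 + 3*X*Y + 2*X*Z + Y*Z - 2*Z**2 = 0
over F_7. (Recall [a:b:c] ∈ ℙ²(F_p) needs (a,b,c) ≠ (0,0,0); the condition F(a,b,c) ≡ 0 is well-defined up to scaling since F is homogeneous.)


F(1,2,4) ≡ 0 (mod 7); P is on the curve.

Evaluate F(1, 2, 4) term-by-term (mod 7).
  3*X**2 ↦ 3·1·1·1 = 3
  3*X*Y ↦ 3·1·2·1 = 6
  2*X*Z ↦ 2·1·1·4 = 8
  Y*Z ↦ 1·1·2·4 = 8
  -2*Z**2 ↦ -2·1·1·16 = -32
Sum: F(1, 2, 4) = (3) + (6) + (8) + (8) + (-32) = -7.
Reducing mod 7: -7 ≡ 0 (mod 7).
Since F(a, b, c) ≡ 0 (mod 7), P lies on the curve.


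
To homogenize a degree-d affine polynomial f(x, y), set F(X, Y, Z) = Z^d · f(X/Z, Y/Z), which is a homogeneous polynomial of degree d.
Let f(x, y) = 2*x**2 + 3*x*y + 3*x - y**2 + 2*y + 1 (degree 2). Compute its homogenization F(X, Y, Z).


F(X, Y, Z) = 2*X**2 + 3*X*Y + 3*X*Z - Y**2 + 2*Y*Z + Z**2

deg(f) = 2.
Substitute x = X/Z, y = Y/Z into f, then multiply by Z^2.
  monomial 2·x^2·y^0 ↦ 2·X^2·Y^0·Z^0.
  monomial 3·x^1·y^1 ↦ 3·X^1·Y^1·Z^0.
  monomial 3·x^1·y^0 ↦ 3·X^1·Y^0·Z^1.
  monomial -1·x^0·y^2 ↦ -1·X^0·Y^2·Z^0.
  monomial 2·x^0·y^1 ↦ 2·X^0·Y^1·Z^1.
  monomial 1·x^0·y^0 ↦ 1·X^0·Y^0·Z^2.
Collecting: F(X, Y, Z) = 2*X**2 + 3*X*Y + 3*X*Z - Y**2 + 2*Y*Z + Z**2.


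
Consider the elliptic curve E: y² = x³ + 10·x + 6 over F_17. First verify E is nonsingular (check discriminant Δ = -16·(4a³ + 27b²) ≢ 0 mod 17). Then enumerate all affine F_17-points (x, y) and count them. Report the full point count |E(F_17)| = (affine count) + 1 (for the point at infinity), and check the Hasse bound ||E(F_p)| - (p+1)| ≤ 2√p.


Affine points = {(1, 0), (2, 0), (4, 5), (4, 12), (9, 3), (9, 14), (10, 1), (10, 16), (11, 6), (11, 11), (12, 1), (12, 16), (13, 2), (13, 15), (14, 0)}; affine count = 15; |E(F_17)| = 16.

Discriminant check: Δ ∝ 4a³ + 27b² = 4·10³ + 27·6² = 4·1000 + 27·36 ≡ 8 (mod 17). Nonzero ⇒ E is nonsingular.
For each x ∈ F_17, compute rhs = x³ + 10·x + 6 mod 17, then count y ∈ F_17 with y² ≡ rhs.
  x = 0: rhs = 6, matching y values: none (0 points).
  x = 1: rhs = 0, matching y values: 0 (1 points).
  x = 2: rhs = 0, matching y values: 0 (1 points).
  x = 3: rhs = 12, matching y values: none (0 points).
  x = 4: rhs = 8, matching y values: 5, 12 (2 points).
  x = 5: rhs = 11, matching y values: none (0 points).
  x = 6: rhs = 10, matching y values: none (0 points).
  x = 7: rhs = 11, matching y values: none (0 points).
  x = 8: rhs = 3, matching y values: none (0 points).
  x = 9: rhs = 9, matching y values: 3, 14 (2 points).
  x = 10: rhs = 1, matching y values: 1, 16 (2 points).
  x = 11: rhs = 2, matching y values: 6, 11 (2 points).
  x = 12: rhs = 1, matching y values: 1, 16 (2 points).
  x = 13: rhs = 4, matching y values: 2, 15 (2 points).
  x = 14: rhs = 0, matching y values: 0 (1 points).
  x = 15: rhs = 12, matching y values: none (0 points).
  x = 16: rhs = 12, matching y values: none (0 points).
Total affine count: 15.
Full point count |E(F_17)| = 15 + 1 = 16.
Hasse bound: |16 − (17+1)| = |-2| = 2 ≤ 2√17 ≈ 8.2462 ✓.


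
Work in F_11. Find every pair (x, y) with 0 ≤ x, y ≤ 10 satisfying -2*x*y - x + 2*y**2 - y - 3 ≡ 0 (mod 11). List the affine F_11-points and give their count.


Affine F_11-points: {(0, 7), (0, 10), (3, 1), (3, 8), (4, 4), (4, 6), (5, 2), (5, 9), (8, 0), (8, 3)}; count = 10.

For each of the 121 pairs (x, y) ∈ F_11², evaluate f(x, y) mod 11. Record the zeros.
  x = 0: [0↦8, 1↦9, 2↦3, 3↦1, 4↦3, 5↦9, 6↦8, 7↦0, 8↦7, 9↦7, 10↦0]  zeros at y ∈ {7, 10}
  x = 1: [0↦7, 1↦6, 2↦9, 3↦5, 4↦5, 5↦9, 6↦6, 7↦7, 8↦1, 9↦10, 10↦1]  zeros at y ∈ ∅
  x = 2: [0↦6, 1↦3, 2↦4, 3↦9, 4↦7, 5↦9, 6↦4, 7↦3, 8↦6, 9↦2, 10↦2]  zeros at y ∈ ∅
  x = 3: [0↦5, 1↦0, 2↦10, 3↦2, 4↦9, 5↦9, 6↦2, 7↦10, 8↦0, 9↦5, 10↦3]  zeros at y ∈ {1, 8}
  x = 4: [0↦4, 1↦8, 2↦5, 3↦6, 4↦0, 5↦9, 6↦0, 7↦6, 8↦5, 9↦8, 10↦4]  zeros at y ∈ {4, 6}
  x = 5: [0↦3, 1↦5, 2↦0, 3↦10, 4↦2, 5↦9, 6↦9, 7↦2, 8↦10, 9↦0, 10↦5]  zeros at y ∈ {2, 9}
  x = 6: [0↦2, 1↦2, 2↦6, 3↦3, 4↦4, 5↦9, 6↦7, 7↦9, 8↦4, 9↦3, 10↦6]  zeros at y ∈ ∅
  x = 7: [0↦1, 1↦10, 2↦1, 3↦7, 4↦6, 5↦9, 6↦5, 7↦5, 8↦9, 9↦6, 10↦7]  zeros at y ∈ ∅
  x = 8: [0↦0, 1↦7, 2↦7, 3↦0, 4↦8, 5↦9, 6↦3, 7↦1, 8↦3, 9↦9, 10↦8]  zeros at y ∈ {0, 3}
  x = 9: [0↦10, 1↦4, 2↦2, 3↦4, 4↦10, 5↦9, 6↦1, 7↦8, 8↦8, 9↦1, 10↦9]  zeros at y ∈ ∅
  x = 10: [0↦9, 1↦1, 2↦8, 3↦8, 4↦1, 5↦9, 6↦10, 7↦4, 8↦2, 9↦4, 10↦10]  zeros at y ∈ ∅
Collecting zeros: affine points = {(0, 7), (0, 10), (3, 1), (3, 8), (4, 4), (4, 6), (5, 2), (5, 9), (8, 0), (8, 3)}.
Total count |C(F_11)_aff| = 10.


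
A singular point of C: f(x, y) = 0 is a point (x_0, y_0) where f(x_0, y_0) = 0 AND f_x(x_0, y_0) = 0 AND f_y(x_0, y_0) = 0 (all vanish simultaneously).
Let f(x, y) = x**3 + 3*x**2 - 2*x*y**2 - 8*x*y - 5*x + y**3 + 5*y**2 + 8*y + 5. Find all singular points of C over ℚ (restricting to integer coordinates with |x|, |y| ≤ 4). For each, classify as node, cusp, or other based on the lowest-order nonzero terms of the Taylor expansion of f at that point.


Singular points: {(-1, -2)}; classification: cusp.

Compute partial derivatives:
  f_x = 3*x**2 + 6*x - 2*y**2 - 8*y - 5.
  f_y = -4*x*y - 8*x + 3*y**2 + 10*y + 8.
Scan x_0 ∈ {−4, ..., 4}. For each x_0, f_y(x_0, y) is a polynomial in y; find its integer roots y ∈ {−4, ..., 4}, then test f_x and f at those candidates.
  x = -4: f_y(-4, y) = 3*y**2 + 26*y + 40; vanishes at y ∈ {-2}. (-4, -2): f_x = 27 ≠ 0.
  x = -3: f_y(-3, y) = 3*y**2 + 22*y + 32; vanishes at y ∈ {-2}. (-3, -2): f_x = 12 ≠ 0.
  x = -2: f_y(-2, y) = 3*y**2 + 18*y + 24; vanishes at y ∈ {-4, -2}. (-2, -4): f_x = -5 ≠ 0; (-2, -2): f_x = 3 ≠ 0.
  x = -1: f_y(-1, y) = 3*y**2 + 14*y + 16; vanishes at y ∈ {-2}. (-1, -2): f_x = 0, f = 0 — SINGULAR.
  x = 0: f_y(0, y) = 3*y**2 + 10*y + 8; vanishes at y ∈ {-2}. (0, -2): f_x = 3 ≠ 0.
  x = 1: f_y(1, y) = 3*y**2 + 6*y; vanishes at y ∈ {-2, 0}. (1, -2): f_x = 12 ≠ 0; (1, 0): f_x = 4 ≠ 0.
  x = 2: f_y(2, y) = 3*y**2 + 2*y - 8; vanishes at y ∈ {-2}. (2, -2): f_x = 27 ≠ 0.
  x = 3: f_y(3, y) = 3*y**2 - 2*y - 16; vanishes at y ∈ {-2}. (3, -2): f_x = 48 ≠ 0.
  x = 4: f_y(4, y) = 3*y**2 - 6*y - 24; vanishes at y ∈ {-2, 4}. (4, -2): f_x = 75 ≠ 0; (4, 4): f_x = 3 ≠ 0.
Only singular point on the grid: (-1, -2).
Classify: substitute x = -1 + u, y = -2 + v and expand: f = u**3 - 2*u*v**2 + v**3 + v**2.
No constant or linear terms (consistent with a singular point). Quadratic part: v**2. Cubic part: u**3 - 2*u*v**2 + v**3.
The quadratic part v**2 is a perfect square, so there is a single (double) tangent line v = 0, i.e. y = -2. Restricting the cubic part to that line (v = 0) leaves u**3 ≠ 0, so f is not divisible by v and the branch is v² ≈ -u**3 to lowest order — this is a cusp.
Classification: cusp.


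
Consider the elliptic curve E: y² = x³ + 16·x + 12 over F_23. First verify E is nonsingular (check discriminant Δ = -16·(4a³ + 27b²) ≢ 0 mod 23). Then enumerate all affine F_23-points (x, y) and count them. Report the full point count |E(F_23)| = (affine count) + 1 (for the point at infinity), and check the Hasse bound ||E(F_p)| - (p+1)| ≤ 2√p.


Affine points = {(0, 9), (0, 14), (1, 11), (1, 12), (2, 11), (2, 12), (3, 8), (3, 15), (4, 5), (4, 18), (6, 5), (6, 18), (8, 10), (8, 13), (11, 1), (11, 22), (12, 0), (13, 5), (13, 18), (14, 6), (14, 17), (15, 4), (15, 19), (20, 11), (20, 12), (21, 8), (21, 15), (22, 8), (22, 15)}; affine count = 29; |E(F_23)| = 30.

Discriminant check: Δ ∝ 4a³ + 27b² = 4·16³ + 27·12² = 4·4096 + 27·144 ≡ 9 (mod 23). Nonzero ⇒ E is nonsingular.
For each x ∈ F_23, compute rhs = x³ + 16·x + 12 mod 23, then count y ∈ F_23 with y² ≡ rhs.
  x = 0: rhs = 12, matching y values: 9, 14 (2 points).
  x = 1: rhs = 6, matching y values: 11, 12 (2 points).
  x = 2: rhs = 6, matching y values: 11, 12 (2 points).
  x = 3: rhs = 18, matching y values: 8, 15 (2 points).
  x = 4: rhs = 2, matching y values: 5, 18 (2 points).
  x = 5: rhs = 10, matching y values: none (0 points).
  x = 6: rhs = 2, matching y values: 5, 18 (2 points).
  x = 7: rhs = 7, matching y values: none (0 points).
  x = 8: rhs = 8, matching y values: 10, 13 (2 points).
  x = 9: rhs = 11, matching y values: none (0 points).
  x = 10: rhs = 22, matching y values: none (0 points).
  x = 11: rhs = 1, matching y values: 1, 22 (2 points).
  x = 12: rhs = 0, matching y values: 0 (1 points).
  x = 13: rhs = 2, matching y values: 5, 18 (2 points).
  x = 14: rhs = 13, matching y values: 6, 17 (2 points).
  x = 15: rhs = 16, matching y values: 4, 19 (2 points).
  x = 16: rhs = 17, matching y values: none (0 points).
  x = 17: rhs = 22, matching y values: none (0 points).
  x = 18: rhs = 14, matching y values: none (0 points).
  x = 19: rhs = 22, matching y values: none (0 points).
  x = 20: rhs = 6, matching y values: 11, 12 (2 points).
  x = 21: rhs = 18, matching y values: 8, 15 (2 points).
  x = 22: rhs = 18, matching y values: 8, 15 (2 points).
Total affine count: 29.
Full point count |E(F_23)| = 29 + 1 = 30.
Hasse bound: |30 − (23+1)| = |6| = 6 ≤ 2√23 ≈ 9.5917 ✓.


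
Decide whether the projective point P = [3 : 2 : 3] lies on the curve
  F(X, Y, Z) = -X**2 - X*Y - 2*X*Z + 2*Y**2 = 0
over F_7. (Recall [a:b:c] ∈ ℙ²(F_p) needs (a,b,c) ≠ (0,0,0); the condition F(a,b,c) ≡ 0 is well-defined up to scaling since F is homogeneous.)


F(3,2,3) ≡ 3 (mod 7); P is NOT on the curve.

Evaluate F(3, 2, 3) term-by-term (mod 7).
  -X**2 ↦ -1·9·1·1 = -9
  -X*Y ↦ -1·3·2·1 = -6
  -2*X*Z ↦ -2·3·1·3 = -18
  2*Y**2 ↦ 2·1·4·1 = 8
Sum: F(3, 2, 3) = (-9) + (-6) + (-18) + (8) = -25.
Reducing mod 7: -25 ≡ 3 (mod 7).
Since F(a, b, c) ≡ 3 ≠ 0 (mod 7), P does NOT lie on the curve.
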